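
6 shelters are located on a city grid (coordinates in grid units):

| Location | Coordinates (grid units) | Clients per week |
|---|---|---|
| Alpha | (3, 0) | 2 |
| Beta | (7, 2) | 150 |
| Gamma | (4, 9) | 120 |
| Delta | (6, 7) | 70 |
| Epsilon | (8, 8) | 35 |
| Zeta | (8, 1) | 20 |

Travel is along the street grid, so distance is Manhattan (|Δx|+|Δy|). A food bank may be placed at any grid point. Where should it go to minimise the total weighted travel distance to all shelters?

Manhattan distance separates: Σwᵢ(|x−xᵢ|+|y−yᵢ|) = Σwᵢ|x−xᵢ| + Σwᵢ|y−yᵢ|, so x and y are optimised independently as 1-D weighted medians.
Total weight W = 397; half = 198.5.
x-coordinate, sorted with cumulative weight:
  x=3 (Alpha, w=2) cum 2
  x=4 (Gamma, w=120) cum 122
  x=6 (Delta, w=70) cum 192
  x=7 (Beta, w=150) cum 342  ← median
  x=8 (Epsilon, w=35) cum 377
  x=8 (Zeta, w=20) cum 397
⇒ x* = 7
y-coordinate, sorted with cumulative weight:
  y=0 (Alpha, w=2) cum 2
  y=1 (Zeta, w=20) cum 22
  y=2 (Beta, w=150) cum 172
  y=7 (Delta, w=70) cum 242  ← median
  y=8 (Epsilon, w=35) cum 277
  y=9 (Gamma, w=120) cum 397
⇒ y* = 7

(7, 7)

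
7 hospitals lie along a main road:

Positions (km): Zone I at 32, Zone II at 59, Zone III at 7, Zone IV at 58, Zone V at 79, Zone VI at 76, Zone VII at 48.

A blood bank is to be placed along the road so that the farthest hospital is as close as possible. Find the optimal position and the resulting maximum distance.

location 43, max distance 36

The 1-center on a line is the midpoint of the two extreme points: leftmost at 7, rightmost at 79.
Optimal location = (7 + 79)/2 = 43; maximum distance = (79 − 7)/2 = 36.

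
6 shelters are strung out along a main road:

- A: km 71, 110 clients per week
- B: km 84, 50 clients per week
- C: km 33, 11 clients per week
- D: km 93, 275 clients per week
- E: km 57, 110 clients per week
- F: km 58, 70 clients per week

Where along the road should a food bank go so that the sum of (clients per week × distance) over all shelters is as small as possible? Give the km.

For a sum of weighted absolute distances on a line, the optimum is the weighted median (not the mean). Total weight W = 626; half-weight = 313.
Sort by position and accumulate weight:
  km 33 (C, w=11) → cum 11
  km 57 (E, w=110) → cum 121
  km 58 (F, w=70) → cum 191
  km 71 (A, w=110) → cum 301
  km 84 (B, w=50) → cum 351  ≥ 313 → median here
  km 93 (D, w=275) → cum 626
Optimal location: km 84.

x = 84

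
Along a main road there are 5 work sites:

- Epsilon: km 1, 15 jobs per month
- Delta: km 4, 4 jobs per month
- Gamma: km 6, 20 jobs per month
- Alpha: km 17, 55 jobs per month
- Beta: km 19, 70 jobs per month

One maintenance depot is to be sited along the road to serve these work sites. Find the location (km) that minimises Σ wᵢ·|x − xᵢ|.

x = 17

For a sum of weighted absolute distances on a line, the optimum is the weighted median (not the mean). Total weight W = 164; half-weight = 82.
Sort by position and accumulate weight:
  km 1 (Epsilon, w=15) → cum 15
  km 4 (Delta, w=4) → cum 19
  km 6 (Gamma, w=20) → cum 39
  km 17 (Alpha, w=55) → cum 94  ≥ 82 → median here
  km 19 (Beta, w=70) → cum 164
Optimal location: km 17.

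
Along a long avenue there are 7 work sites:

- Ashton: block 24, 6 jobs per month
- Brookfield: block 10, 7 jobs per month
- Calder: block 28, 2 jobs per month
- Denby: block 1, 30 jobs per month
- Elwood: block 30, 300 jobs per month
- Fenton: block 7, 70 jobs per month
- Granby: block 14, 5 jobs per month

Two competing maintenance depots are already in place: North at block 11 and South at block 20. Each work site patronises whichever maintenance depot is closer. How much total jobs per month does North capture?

The indifferent point is the midpoint (11+20)/2 = 15.5; work sites left of it (closer to North at 11) go to North, those right go to South.
  Denby at 1 (w=30) → North
  Fenton at 7 (w=70) → North
  Brookfield at 10 (w=7) → North
  Granby at 14 (w=5) → North
  Ashton at 24 (w=6) → South
  Calder at 28 (w=2) → South
  Elwood at 30 (w=300) → South
North captures 112; South captures 308.

112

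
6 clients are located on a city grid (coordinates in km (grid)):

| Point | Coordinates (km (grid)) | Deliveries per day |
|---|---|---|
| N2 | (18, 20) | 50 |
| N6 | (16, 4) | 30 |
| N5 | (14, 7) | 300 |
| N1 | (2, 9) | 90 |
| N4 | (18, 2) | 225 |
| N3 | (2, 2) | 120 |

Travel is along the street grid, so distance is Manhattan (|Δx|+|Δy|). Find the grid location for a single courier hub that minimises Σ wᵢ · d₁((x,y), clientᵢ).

Manhattan distance separates: Σwᵢ(|x−xᵢ|+|y−yᵢ|) = Σwᵢ|x−xᵢ| + Σwᵢ|y−yᵢ|, so x and y are optimised independently as 1-D weighted medians.
Total weight W = 815; half = 407.5.
x-coordinate, sorted with cumulative weight:
  x=2 (N1, w=90) cum 90
  x=2 (N3, w=120) cum 210
  x=14 (N5, w=300) cum 510  ← median
  x=16 (N6, w=30) cum 540
  x=18 (N2, w=50) cum 590
  x=18 (N4, w=225) cum 815
⇒ x* = 14
y-coordinate, sorted with cumulative weight:
  y=2 (N4, w=225) cum 225
  y=2 (N3, w=120) cum 345
  y=4 (N6, w=30) cum 375
  y=7 (N5, w=300) cum 675  ← median
  y=9 (N1, w=90) cum 765
  y=20 (N2, w=50) cum 815
⇒ y* = 7

(14, 7)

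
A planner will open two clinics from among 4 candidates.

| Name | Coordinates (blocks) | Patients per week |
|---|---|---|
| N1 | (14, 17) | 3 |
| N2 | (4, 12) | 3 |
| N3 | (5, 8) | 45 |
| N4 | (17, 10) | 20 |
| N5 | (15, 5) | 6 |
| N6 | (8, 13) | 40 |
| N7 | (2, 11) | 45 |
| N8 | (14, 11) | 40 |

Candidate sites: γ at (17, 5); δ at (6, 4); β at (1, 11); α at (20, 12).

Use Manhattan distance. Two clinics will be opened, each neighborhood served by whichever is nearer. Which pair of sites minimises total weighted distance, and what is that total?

{β, α}, total 1217

Evaluate every pair (each demand assigned to the nearer of the two):
  {β, α}: total = 1217
  {γ, β}: total = 1249
  {δ, β}: total = 1619
  {δ, α}: total = 1663
  {γ, δ}: total = 1707
  {γ, α}: total = 2523
Best pair: {β, α} with total 1217.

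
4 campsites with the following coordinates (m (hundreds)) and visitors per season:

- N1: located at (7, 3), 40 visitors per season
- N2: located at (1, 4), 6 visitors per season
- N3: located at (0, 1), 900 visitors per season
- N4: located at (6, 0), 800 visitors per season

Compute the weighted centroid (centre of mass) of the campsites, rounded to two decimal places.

The minimiser of Σwᵢ‖p−pᵢ‖² is the weighted centroid p* = (Σwᵢpᵢ)/(Σwᵢ).
Σwᵢ = 1746.
Σwᵢxᵢ = 40·7 + 6·1 + 900·0 + 800·6 = 5086.
Σwᵢyᵢ = 40·3 + 6·4 + 900·1 + 800·0 = 1044.
x* = 5086/1746 = 2.91, y* = 1044/1746 = 0.60.

(2.91, 0.60)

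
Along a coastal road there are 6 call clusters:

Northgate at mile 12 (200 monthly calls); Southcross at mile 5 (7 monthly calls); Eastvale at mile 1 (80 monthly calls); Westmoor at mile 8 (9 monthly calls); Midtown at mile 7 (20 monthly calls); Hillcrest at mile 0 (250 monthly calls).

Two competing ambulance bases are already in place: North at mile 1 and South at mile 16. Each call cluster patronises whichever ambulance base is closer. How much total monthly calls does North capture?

366

The indifferent point is the midpoint (1+16)/2 = 8.5; call clusters left of it (closer to North at 1) go to North, those right go to South.
  Hillcrest at 0 (w=250) → North
  Eastvale at 1 (w=80) → North
  Southcross at 5 (w=7) → North
  Midtown at 7 (w=20) → North
  Westmoor at 8 (w=9) → North
  Northgate at 12 (w=200) → South
North captures 366; South captures 200.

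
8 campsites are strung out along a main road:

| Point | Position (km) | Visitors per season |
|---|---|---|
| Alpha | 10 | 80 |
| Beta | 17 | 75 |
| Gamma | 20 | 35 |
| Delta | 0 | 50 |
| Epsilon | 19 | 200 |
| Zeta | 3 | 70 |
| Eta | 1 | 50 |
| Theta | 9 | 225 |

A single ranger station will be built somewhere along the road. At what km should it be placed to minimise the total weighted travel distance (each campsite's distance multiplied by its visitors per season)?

x = 9

For a sum of weighted absolute distances on a line, the optimum is the weighted median (not the mean). Total weight W = 785; half-weight = 392.5.
Sort by position and accumulate weight:
  km 0 (Delta, w=50) → cum 50
  km 1 (Eta, w=50) → cum 100
  km 3 (Zeta, w=70) → cum 170
  km 9 (Theta, w=225) → cum 395  ≥ 392.5 → median here
  km 10 (Alpha, w=80) → cum 475
  km 17 (Beta, w=75) → cum 550
  km 19 (Epsilon, w=200) → cum 750
  km 20 (Gamma, w=35) → cum 785
Optimal location: km 9.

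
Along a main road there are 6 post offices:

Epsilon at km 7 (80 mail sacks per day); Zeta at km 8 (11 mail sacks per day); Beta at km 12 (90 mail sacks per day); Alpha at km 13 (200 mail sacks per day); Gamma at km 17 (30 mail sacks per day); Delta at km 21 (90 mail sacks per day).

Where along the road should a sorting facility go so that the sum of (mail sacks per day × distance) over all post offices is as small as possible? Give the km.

For a sum of weighted absolute distances on a line, the optimum is the weighted median (not the mean). Total weight W = 501; half-weight = 250.5.
Sort by position and accumulate weight:
  km 7 (Epsilon, w=80) → cum 80
  km 8 (Zeta, w=11) → cum 91
  km 12 (Beta, w=90) → cum 181
  km 13 (Alpha, w=200) → cum 381  ≥ 250.5 → median here
  km 17 (Gamma, w=30) → cum 411
  km 21 (Delta, w=90) → cum 501
Optimal location: km 13.

x = 13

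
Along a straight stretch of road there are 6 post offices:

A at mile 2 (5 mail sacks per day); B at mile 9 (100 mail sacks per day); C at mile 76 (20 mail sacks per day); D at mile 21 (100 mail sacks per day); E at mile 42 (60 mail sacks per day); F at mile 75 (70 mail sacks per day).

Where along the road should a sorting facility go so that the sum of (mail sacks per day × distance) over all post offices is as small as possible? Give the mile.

For a sum of weighted absolute distances on a line, the optimum is the weighted median (not the mean). Total weight W = 355; half-weight = 177.5.
Sort by position and accumulate weight:
  mile 2 (A, w=5) → cum 5
  mile 9 (B, w=100) → cum 105
  mile 21 (D, w=100) → cum 205  ≥ 177.5 → median here
  mile 42 (E, w=60) → cum 265
  mile 75 (F, w=70) → cum 335
  mile 76 (C, w=20) → cum 355
Optimal location: mile 21.

x = 21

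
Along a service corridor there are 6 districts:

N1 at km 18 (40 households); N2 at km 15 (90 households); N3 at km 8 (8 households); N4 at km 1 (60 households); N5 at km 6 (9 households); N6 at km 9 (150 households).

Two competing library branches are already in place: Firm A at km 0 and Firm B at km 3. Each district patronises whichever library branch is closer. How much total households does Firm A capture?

60

The indifferent point is the midpoint (0+3)/2 = 1.5; districts left of it (closer to Firm A at 0) go to Firm A, those right go to Firm B.
  N4 at 1 (w=60) → Firm A
  N5 at 6 (w=9) → Firm B
  N3 at 8 (w=8) → Firm B
  N6 at 9 (w=150) → Firm B
  N2 at 15 (w=90) → Firm B
  N1 at 18 (w=40) → Firm B
Firm A captures 60; Firm B captures 297.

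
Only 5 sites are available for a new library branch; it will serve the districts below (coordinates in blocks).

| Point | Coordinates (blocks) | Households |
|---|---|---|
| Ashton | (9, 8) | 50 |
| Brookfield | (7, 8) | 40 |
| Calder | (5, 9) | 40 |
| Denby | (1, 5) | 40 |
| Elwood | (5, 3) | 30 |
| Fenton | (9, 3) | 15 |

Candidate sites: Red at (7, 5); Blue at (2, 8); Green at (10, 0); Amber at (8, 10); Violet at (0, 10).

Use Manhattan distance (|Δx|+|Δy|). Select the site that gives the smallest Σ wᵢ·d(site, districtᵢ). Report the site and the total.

Red, total 1030 blocks

Total weighted distance at each candidate:
  Red (7, 5): total = 1030
  Blue (2, 8): total = 1290
  Green (10, 0): total = 2310
  Amber (8, 10): total = 1330
  Violet (0, 10): total = 1990
Minimum is at Red with total 1030 blocks.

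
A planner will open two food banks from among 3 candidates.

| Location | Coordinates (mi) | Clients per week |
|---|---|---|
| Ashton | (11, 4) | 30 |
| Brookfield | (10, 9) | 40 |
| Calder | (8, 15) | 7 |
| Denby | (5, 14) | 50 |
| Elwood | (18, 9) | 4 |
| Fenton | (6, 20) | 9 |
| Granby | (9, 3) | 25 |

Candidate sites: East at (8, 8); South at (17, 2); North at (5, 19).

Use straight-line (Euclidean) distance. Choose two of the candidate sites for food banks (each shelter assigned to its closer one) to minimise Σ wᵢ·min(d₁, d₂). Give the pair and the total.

{East, North}, total 704.8

Evaluate every pair (each demand assigned to the nearer of the two):
  {East, North}: total = 704.8
  {East, South}: total = 889.1
  {South, North}: total = 1113.3
Best pair: {East, North} with total 704.8.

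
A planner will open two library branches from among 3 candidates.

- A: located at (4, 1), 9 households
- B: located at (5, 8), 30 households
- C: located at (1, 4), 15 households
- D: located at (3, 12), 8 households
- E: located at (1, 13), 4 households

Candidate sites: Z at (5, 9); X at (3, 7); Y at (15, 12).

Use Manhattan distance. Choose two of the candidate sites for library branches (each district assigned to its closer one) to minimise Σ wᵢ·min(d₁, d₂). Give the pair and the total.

Evaluate every pair (each demand assigned to the nearer of the two):
  {Z, X}: total = 240
  {X, Y}: total = 300
  {Z, Y}: total = 318
Best pair: {Z, X} with total 240.

{Z, X}, total 240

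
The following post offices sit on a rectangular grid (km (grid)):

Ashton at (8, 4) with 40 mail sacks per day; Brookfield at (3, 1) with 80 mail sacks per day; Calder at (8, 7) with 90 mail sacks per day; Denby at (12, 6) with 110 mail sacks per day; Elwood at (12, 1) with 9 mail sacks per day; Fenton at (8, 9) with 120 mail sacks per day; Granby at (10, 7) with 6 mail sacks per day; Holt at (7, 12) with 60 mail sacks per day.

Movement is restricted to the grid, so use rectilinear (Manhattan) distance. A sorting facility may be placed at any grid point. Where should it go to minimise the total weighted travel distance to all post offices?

(8, 7)

Manhattan distance separates: Σwᵢ(|x−xᵢ|+|y−yᵢ|) = Σwᵢ|x−xᵢ| + Σwᵢ|y−yᵢ|, so x and y are optimised independently as 1-D weighted medians.
Total weight W = 515; half = 257.5.
x-coordinate, sorted with cumulative weight:
  x=3 (Brookfield, w=80) cum 80
  x=7 (Holt, w=60) cum 140
  x=8 (Ashton, w=40) cum 180
  x=8 (Calder, w=90) cum 270  ← median
  x=8 (Fenton, w=120) cum 390
  x=10 (Granby, w=6) cum 396
  x=12 (Denby, w=110) cum 506
  x=12 (Elwood, w=9) cum 515
⇒ x* = 8
y-coordinate, sorted with cumulative weight:
  y=1 (Brookfield, w=80) cum 80
  y=1 (Elwood, w=9) cum 89
  y=4 (Ashton, w=40) cum 129
  y=6 (Denby, w=110) cum 239
  y=7 (Calder, w=90) cum 329  ← median
  y=7 (Granby, w=6) cum 335
  y=9 (Fenton, w=120) cum 455
  y=12 (Holt, w=60) cum 515
⇒ y* = 7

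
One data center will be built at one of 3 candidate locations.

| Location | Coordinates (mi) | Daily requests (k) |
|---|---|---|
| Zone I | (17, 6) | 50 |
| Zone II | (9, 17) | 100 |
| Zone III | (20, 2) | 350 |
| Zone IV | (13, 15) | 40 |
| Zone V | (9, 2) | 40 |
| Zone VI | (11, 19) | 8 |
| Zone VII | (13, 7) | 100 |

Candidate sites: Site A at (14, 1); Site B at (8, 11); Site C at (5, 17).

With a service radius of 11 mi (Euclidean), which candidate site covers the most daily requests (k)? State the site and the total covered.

Site A, covering 540

Coverage radius r = 11 mi; a point is covered iff (Δx)²+(Δy)² ≤ 11² = 121.
  Site A (14, 1): covers {Zone I, Zone III, Zone V, Zone VII} → 540
  Site B (8, 11): covers {Zone I, Zone II, Zone IV, Zone V, Zone VI, Zone VII} → 338
  Site C (5, 17): covers {Zone II, Zone IV, Zone VI} → 148
Maximum coverage at Site A: 540 daily requests (k).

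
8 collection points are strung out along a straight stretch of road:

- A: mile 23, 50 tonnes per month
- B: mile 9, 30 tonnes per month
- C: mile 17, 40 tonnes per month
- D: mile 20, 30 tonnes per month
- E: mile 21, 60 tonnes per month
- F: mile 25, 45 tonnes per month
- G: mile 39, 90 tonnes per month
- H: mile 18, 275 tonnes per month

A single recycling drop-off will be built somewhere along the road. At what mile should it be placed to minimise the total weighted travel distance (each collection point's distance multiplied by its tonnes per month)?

For a sum of weighted absolute distances on a line, the optimum is the weighted median (not the mean). Total weight W = 620; half-weight = 310.
Sort by position and accumulate weight:
  mile 9 (B, w=30) → cum 30
  mile 17 (C, w=40) → cum 70
  mile 18 (H, w=275) → cum 345  ≥ 310 → median here
  mile 20 (D, w=30) → cum 375
  mile 21 (E, w=60) → cum 435
  mile 23 (A, w=50) → cum 485
  mile 25 (F, w=45) → cum 530
  mile 39 (G, w=90) → cum 620
Optimal location: mile 18.

x = 18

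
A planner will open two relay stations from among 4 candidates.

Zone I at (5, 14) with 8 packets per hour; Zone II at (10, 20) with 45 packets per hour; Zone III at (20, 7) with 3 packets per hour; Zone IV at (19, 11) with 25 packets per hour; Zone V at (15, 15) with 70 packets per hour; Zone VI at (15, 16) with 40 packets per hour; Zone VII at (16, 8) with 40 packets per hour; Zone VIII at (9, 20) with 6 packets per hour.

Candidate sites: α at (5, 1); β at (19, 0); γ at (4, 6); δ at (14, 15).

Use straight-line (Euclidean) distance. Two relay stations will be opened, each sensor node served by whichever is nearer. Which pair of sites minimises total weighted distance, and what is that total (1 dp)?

{β, δ}, total 1002.1

Evaluate every pair (each demand assigned to the nearer of the two):
  {β, δ}: total = 1002.1
  {γ, δ}: total = 1002.9
  {α, δ}: total = 1010.9
  {β, γ}: total = 3066.6
  {α, γ}: total = 3358.6
  {α, β}: total = 3489.0
Best pair: {β, δ} with total 1002.1.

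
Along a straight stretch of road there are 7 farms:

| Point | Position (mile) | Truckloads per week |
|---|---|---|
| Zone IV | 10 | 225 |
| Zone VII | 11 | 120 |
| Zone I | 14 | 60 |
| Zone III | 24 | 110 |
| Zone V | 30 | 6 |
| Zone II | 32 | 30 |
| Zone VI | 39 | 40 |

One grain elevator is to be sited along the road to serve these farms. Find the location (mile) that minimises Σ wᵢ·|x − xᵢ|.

x = 11

For a sum of weighted absolute distances on a line, the optimum is the weighted median (not the mean). Total weight W = 591; half-weight = 295.5.
Sort by position and accumulate weight:
  mile 10 (Zone IV, w=225) → cum 225
  mile 11 (Zone VII, w=120) → cum 345  ≥ 295.5 → median here
  mile 14 (Zone I, w=60) → cum 405
  mile 24 (Zone III, w=110) → cum 515
  mile 30 (Zone V, w=6) → cum 521
  mile 32 (Zone II, w=30) → cum 551
  mile 39 (Zone VI, w=40) → cum 591
Optimal location: mile 11.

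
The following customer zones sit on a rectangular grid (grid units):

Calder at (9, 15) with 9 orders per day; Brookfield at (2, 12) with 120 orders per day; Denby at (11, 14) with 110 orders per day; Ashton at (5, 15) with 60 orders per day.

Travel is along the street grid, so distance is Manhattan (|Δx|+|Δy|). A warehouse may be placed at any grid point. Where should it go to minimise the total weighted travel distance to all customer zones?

(5, 14)

Manhattan distance separates: Σwᵢ(|x−xᵢ|+|y−yᵢ|) = Σwᵢ|x−xᵢ| + Σwᵢ|y−yᵢ|, so x and y are optimised independently as 1-D weighted medians.
Total weight W = 299; half = 149.5.
x-coordinate, sorted with cumulative weight:
  x=2 (Brookfield, w=120) cum 120
  x=5 (Ashton, w=60) cum 180  ← median
  x=9 (Calder, w=9) cum 189
  x=11 (Denby, w=110) cum 299
⇒ x* = 5
y-coordinate, sorted with cumulative weight:
  y=12 (Brookfield, w=120) cum 120
  y=14 (Denby, w=110) cum 230  ← median
  y=15 (Calder, w=9) cum 239
  y=15 (Ashton, w=60) cum 299
⇒ y* = 14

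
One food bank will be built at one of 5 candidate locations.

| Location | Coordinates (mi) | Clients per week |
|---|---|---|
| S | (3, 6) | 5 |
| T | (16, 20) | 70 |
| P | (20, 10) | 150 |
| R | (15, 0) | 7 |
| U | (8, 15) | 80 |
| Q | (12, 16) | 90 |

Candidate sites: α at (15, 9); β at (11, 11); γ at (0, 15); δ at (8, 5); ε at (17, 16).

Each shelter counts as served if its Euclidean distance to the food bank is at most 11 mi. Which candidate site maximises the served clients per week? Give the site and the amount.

β, covering 395

Coverage radius r = 11 mi; a point is covered iff (Δx)²+(Δy)² ≤ 11² = 121.
  α (15, 9): covers {P, R, U, Q} → 327
  β (11, 11): covers {S, T, P, U, Q} → 395
  γ (0, 15): covers {S, U} → 85
  δ (8, 5): covers {S, R, U} → 92
  ε (17, 16): covers {T, P, U, Q} → 390
Maximum coverage at β: 395 clients per week.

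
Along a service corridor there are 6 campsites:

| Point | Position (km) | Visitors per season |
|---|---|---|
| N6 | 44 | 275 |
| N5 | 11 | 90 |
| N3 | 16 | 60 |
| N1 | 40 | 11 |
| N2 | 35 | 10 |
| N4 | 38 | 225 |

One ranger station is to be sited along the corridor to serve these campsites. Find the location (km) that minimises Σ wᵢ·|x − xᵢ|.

For a sum of weighted absolute distances on a line, the optimum is the weighted median (not the mean). Total weight W = 671; half-weight = 335.5.
Sort by position and accumulate weight:
  km 11 (N5, w=90) → cum 90
  km 16 (N3, w=60) → cum 150
  km 35 (N2, w=10) → cum 160
  km 38 (N4, w=225) → cum 385  ≥ 335.5 → median here
  km 40 (N1, w=11) → cum 396
  km 44 (N6, w=275) → cum 671
Optimal location: km 38.

x = 38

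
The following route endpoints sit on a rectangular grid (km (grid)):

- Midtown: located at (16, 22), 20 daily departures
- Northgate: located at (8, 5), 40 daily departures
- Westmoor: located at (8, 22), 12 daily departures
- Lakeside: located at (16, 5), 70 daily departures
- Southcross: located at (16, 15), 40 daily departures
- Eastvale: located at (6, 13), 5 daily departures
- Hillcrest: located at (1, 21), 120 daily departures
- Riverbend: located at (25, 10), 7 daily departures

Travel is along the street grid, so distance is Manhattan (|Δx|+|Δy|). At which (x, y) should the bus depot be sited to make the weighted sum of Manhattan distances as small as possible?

(8, 15)

Manhattan distance separates: Σwᵢ(|x−xᵢ|+|y−yᵢ|) = Σwᵢ|x−xᵢ| + Σwᵢ|y−yᵢ|, so x and y are optimised independently as 1-D weighted medians.
Total weight W = 314; half = 157.
x-coordinate, sorted with cumulative weight:
  x=1 (Hillcrest, w=120) cum 120
  x=6 (Eastvale, w=5) cum 125
  x=8 (Northgate, w=40) cum 165  ← median
  x=8 (Westmoor, w=12) cum 177
  x=16 (Midtown, w=20) cum 197
  x=16 (Lakeside, w=70) cum 267
  x=16 (Southcross, w=40) cum 307
  x=25 (Riverbend, w=7) cum 314
⇒ x* = 8
y-coordinate, sorted with cumulative weight:
  y=5 (Northgate, w=40) cum 40
  y=5 (Lakeside, w=70) cum 110
  y=10 (Riverbend, w=7) cum 117
  y=13 (Eastvale, w=5) cum 122
  y=15 (Southcross, w=40) cum 162  ← median
  y=21 (Hillcrest, w=120) cum 282
  y=22 (Midtown, w=20) cum 302
  y=22 (Westmoor, w=12) cum 314
⇒ y* = 15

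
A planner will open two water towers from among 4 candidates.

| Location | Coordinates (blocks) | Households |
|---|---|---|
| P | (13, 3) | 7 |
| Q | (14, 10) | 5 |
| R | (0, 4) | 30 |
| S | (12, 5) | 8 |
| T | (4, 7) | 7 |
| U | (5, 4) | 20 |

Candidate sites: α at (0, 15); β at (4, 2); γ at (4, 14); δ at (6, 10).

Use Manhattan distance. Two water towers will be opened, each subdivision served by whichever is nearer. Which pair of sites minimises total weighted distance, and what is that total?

{β, δ}, total 473

Evaluate every pair (each demand assigned to the nearer of the two):
  {β, δ}: total = 473
  {β, γ}: total = 503
  {α, β}: total = 523
  {α, δ}: total = 731
  {γ, δ}: total = 761
  {α, γ}: total = 945
Best pair: {β, δ} with total 473.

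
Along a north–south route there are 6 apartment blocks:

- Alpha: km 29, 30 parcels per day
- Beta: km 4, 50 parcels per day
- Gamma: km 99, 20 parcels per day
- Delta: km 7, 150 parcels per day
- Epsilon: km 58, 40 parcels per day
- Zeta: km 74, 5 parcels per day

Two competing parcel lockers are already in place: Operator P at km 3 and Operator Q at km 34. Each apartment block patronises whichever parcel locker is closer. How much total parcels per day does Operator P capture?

200

The indifferent point is the midpoint (3+34)/2 = 18.5; apartment blocks left of it (closer to Operator P at 3) go to Operator P, those right go to Operator Q.
  Beta at 4 (w=50) → Operator P
  Delta at 7 (w=150) → Operator P
  Alpha at 29 (w=30) → Operator Q
  Epsilon at 58 (w=40) → Operator Q
  Zeta at 74 (w=5) → Operator Q
  Gamma at 99 (w=20) → Operator Q
Operator P captures 200; Operator Q captures 95.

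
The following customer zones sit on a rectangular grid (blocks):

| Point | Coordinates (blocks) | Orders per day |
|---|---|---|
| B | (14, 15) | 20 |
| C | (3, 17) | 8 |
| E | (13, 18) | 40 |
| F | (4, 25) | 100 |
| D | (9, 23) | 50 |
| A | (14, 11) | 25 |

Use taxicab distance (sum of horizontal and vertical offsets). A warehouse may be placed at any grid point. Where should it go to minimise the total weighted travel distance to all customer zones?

Manhattan distance separates: Σwᵢ(|x−xᵢ|+|y−yᵢ|) = Σwᵢ|x−xᵢ| + Σwᵢ|y−yᵢ|, so x and y are optimised independently as 1-D weighted medians.
Total weight W = 243; half = 121.5.
x-coordinate, sorted with cumulative weight:
  x=3 (C, w=8) cum 8
  x=4 (F, w=100) cum 108
  x=9 (D, w=50) cum 158  ← median
  x=13 (E, w=40) cum 198
  x=14 (B, w=20) cum 218
  x=14 (A, w=25) cum 243
⇒ x* = 9
y-coordinate, sorted with cumulative weight:
  y=11 (A, w=25) cum 25
  y=15 (B, w=20) cum 45
  y=17 (C, w=8) cum 53
  y=18 (E, w=40) cum 93
  y=23 (D, w=50) cum 143  ← median
  y=25 (F, w=100) cum 243
⇒ y* = 23

(9, 23)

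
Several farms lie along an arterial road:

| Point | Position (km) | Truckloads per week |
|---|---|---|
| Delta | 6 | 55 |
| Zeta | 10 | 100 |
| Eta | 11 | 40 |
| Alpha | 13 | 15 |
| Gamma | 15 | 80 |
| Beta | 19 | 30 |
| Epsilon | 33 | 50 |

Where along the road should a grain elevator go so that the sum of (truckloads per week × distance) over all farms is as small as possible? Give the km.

For a sum of weighted absolute distances on a line, the optimum is the weighted median (not the mean). Total weight W = 370; half-weight = 185.
Sort by position and accumulate weight:
  km 6 (Delta, w=55) → cum 55
  km 10 (Zeta, w=100) → cum 155
  km 11 (Eta, w=40) → cum 195  ≥ 185 → median here
  km 13 (Alpha, w=15) → cum 210
  km 15 (Gamma, w=80) → cum 290
  km 19 (Beta, w=30) → cum 320
  km 33 (Epsilon, w=50) → cum 370
Optimal location: km 11.

x = 11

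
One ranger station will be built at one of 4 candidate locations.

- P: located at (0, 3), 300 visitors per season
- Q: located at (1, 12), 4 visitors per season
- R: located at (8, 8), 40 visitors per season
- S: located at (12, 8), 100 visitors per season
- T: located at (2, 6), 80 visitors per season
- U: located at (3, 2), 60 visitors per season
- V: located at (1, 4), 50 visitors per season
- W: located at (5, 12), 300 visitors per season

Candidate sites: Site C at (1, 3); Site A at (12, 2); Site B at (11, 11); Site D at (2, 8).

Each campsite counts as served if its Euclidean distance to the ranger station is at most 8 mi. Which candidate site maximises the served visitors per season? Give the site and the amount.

Site D, covering 834

Coverage radius r = 8 mi; a point is covered iff (Δx)²+(Δy)² ≤ 8² = 64.
  Site C (1, 3): covers {P, T, U, V} → 490
  Site A (12, 2): covers {R, S} → 140
  Site B (11, 11): covers {R, S, W} → 440
  Site D (2, 8): covers {P, Q, R, T, U, V, W} → 834
Maximum coverage at Site D: 834 visitors per season.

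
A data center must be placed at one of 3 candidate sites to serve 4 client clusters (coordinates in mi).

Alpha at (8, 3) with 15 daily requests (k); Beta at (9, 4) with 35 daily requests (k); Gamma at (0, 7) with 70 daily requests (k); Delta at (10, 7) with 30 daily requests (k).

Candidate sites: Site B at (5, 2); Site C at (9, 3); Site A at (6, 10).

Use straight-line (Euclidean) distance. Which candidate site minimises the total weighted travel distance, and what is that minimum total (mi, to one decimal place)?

Total weighted distance at each candidate:
  Site B (5, 2): total = 911.1
  Site C (9, 3): total = 863.1
  Site A (6, 10): total = 963.6
Minimum is at Site C with total 863.1 mi.

Site C, total 863.1 mi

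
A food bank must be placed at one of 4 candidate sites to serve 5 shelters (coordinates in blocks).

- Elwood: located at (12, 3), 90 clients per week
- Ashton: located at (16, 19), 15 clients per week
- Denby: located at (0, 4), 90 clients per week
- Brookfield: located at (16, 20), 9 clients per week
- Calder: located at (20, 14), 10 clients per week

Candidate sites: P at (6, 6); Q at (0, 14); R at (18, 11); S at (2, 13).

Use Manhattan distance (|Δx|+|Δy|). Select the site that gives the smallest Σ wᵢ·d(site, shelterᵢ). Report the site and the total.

Total weighted distance at each candidate:
  P (6, 6): total = 2311
  Q (0, 14): total = 3683
  R (18, 11): total = 3809
  S (2, 13): total = 3469
Minimum is at P with total 2311 blocks.

P, total 2311 blocks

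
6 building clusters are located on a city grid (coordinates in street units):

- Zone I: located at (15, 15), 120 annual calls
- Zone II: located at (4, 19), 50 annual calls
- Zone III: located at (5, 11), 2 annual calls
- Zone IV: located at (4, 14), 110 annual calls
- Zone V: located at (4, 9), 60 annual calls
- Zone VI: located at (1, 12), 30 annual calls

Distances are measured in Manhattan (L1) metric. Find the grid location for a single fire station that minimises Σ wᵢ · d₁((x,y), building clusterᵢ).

Manhattan distance separates: Σwᵢ(|x−xᵢ|+|y−yᵢ|) = Σwᵢ|x−xᵢ| + Σwᵢ|y−yᵢ|, so x and y are optimised independently as 1-D weighted medians.
Total weight W = 372; half = 186.
x-coordinate, sorted with cumulative weight:
  x=1 (Zone VI, w=30) cum 30
  x=4 (Zone II, w=50) cum 80
  x=4 (Zone IV, w=110) cum 190  ← median
  x=4 (Zone V, w=60) cum 250
  x=5 (Zone III, w=2) cum 252
  x=15 (Zone I, w=120) cum 372
⇒ x* = 4
y-coordinate, sorted with cumulative weight:
  y=9 (Zone V, w=60) cum 60
  y=11 (Zone III, w=2) cum 62
  y=12 (Zone VI, w=30) cum 92
  y=14 (Zone IV, w=110) cum 202  ← median
  y=15 (Zone I, w=120) cum 322
  y=19 (Zone II, w=50) cum 372
⇒ y* = 14

(4, 14)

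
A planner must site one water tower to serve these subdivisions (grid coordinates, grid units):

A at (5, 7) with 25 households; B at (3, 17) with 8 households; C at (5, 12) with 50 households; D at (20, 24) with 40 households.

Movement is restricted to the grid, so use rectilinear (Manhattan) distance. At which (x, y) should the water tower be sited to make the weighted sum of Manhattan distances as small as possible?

Manhattan distance separates: Σwᵢ(|x−xᵢ|+|y−yᵢ|) = Σwᵢ|x−xᵢ| + Σwᵢ|y−yᵢ|, so x and y are optimised independently as 1-D weighted medians.
Total weight W = 123; half = 61.5.
x-coordinate, sorted with cumulative weight:
  x=3 (B, w=8) cum 8
  x=5 (A, w=25) cum 33
  x=5 (C, w=50) cum 83  ← median
  x=20 (D, w=40) cum 123
⇒ x* = 5
y-coordinate, sorted with cumulative weight:
  y=7 (A, w=25) cum 25
  y=12 (C, w=50) cum 75  ← median
  y=17 (B, w=8) cum 83
  y=24 (D, w=40) cum 123
⇒ y* = 12

(5, 12)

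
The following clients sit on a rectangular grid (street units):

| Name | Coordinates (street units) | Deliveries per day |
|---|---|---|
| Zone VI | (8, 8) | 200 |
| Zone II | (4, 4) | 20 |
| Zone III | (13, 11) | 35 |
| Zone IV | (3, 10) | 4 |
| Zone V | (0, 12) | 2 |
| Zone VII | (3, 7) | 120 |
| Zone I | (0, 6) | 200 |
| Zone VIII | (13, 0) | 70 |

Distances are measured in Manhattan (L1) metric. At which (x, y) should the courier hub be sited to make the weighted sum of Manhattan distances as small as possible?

(3, 7)

Manhattan distance separates: Σwᵢ(|x−xᵢ|+|y−yᵢ|) = Σwᵢ|x−xᵢ| + Σwᵢ|y−yᵢ|, so x and y are optimised independently as 1-D weighted medians.
Total weight W = 651; half = 325.5.
x-coordinate, sorted with cumulative weight:
  x=0 (Zone V, w=2) cum 2
  x=0 (Zone I, w=200) cum 202
  x=3 (Zone IV, w=4) cum 206
  x=3 (Zone VII, w=120) cum 326  ← median
  x=4 (Zone II, w=20) cum 346
  x=8 (Zone VI, w=200) cum 546
  x=13 (Zone III, w=35) cum 581
  x=13 (Zone VIII, w=70) cum 651
⇒ x* = 3
y-coordinate, sorted with cumulative weight:
  y=0 (Zone VIII, w=70) cum 70
  y=4 (Zone II, w=20) cum 90
  y=6 (Zone I, w=200) cum 290
  y=7 (Zone VII, w=120) cum 410  ← median
  y=8 (Zone VI, w=200) cum 610
  y=10 (Zone IV, w=4) cum 614
  y=11 (Zone III, w=35) cum 649
  y=12 (Zone V, w=2) cum 651
⇒ y* = 7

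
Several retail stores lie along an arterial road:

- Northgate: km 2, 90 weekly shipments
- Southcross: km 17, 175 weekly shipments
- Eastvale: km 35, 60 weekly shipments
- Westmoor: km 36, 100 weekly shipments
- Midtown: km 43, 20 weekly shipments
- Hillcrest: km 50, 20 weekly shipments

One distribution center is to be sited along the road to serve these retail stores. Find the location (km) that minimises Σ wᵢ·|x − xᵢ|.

x = 17

For a sum of weighted absolute distances on a line, the optimum is the weighted median (not the mean). Total weight W = 465; half-weight = 232.5.
Sort by position and accumulate weight:
  km 2 (Northgate, w=90) → cum 90
  km 17 (Southcross, w=175) → cum 265  ≥ 232.5 → median here
  km 35 (Eastvale, w=60) → cum 325
  km 36 (Westmoor, w=100) → cum 425
  km 43 (Midtown, w=20) → cum 445
  km 50 (Hillcrest, w=20) → cum 465
Optimal location: km 17.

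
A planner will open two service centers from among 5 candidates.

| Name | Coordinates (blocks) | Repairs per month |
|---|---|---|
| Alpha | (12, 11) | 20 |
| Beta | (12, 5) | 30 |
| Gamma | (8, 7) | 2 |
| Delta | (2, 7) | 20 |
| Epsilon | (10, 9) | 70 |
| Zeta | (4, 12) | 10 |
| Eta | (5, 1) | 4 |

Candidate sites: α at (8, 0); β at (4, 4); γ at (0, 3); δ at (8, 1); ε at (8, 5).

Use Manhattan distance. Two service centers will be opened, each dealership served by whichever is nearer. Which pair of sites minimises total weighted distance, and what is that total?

{β, ε}, total 940

Evaluate every pair (each demand assigned to the nearer of the two):
  {β, ε}: total = 940
  {γ, ε}: total = 1002
  {δ, ε}: total = 1026
  {α, ε}: total = 1030
  {β, δ}: total = 1424
  {γ, δ}: total = 1494
  {α, β}: total = 1550
  {β, γ}: total = 1550
  {α, γ}: total = 1620
  {α, δ}: total = 1634
Best pair: {β, ε} with total 940.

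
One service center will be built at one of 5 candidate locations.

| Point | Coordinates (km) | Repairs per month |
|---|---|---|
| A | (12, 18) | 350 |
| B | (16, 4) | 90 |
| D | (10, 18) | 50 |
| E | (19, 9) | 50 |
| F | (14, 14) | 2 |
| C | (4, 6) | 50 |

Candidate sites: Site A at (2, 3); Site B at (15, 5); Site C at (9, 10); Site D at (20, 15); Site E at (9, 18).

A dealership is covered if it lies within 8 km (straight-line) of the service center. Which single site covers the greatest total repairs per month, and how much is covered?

Coverage radius r = 8 km; a point is covered iff (Δx)²+(Δy)² ≤ 8² = 64.
  Site A (2, 3): covers {C} → 50
  Site B (15, 5): covers {B, E} → 140
  Site C (9, 10): covers {F, C} → 52
  Site D (20, 15): covers {E, F} → 52
  Site E (9, 18): covers {A, D, F} → 402
Maximum coverage at Site E: 402 repairs per month.

Site E, covering 402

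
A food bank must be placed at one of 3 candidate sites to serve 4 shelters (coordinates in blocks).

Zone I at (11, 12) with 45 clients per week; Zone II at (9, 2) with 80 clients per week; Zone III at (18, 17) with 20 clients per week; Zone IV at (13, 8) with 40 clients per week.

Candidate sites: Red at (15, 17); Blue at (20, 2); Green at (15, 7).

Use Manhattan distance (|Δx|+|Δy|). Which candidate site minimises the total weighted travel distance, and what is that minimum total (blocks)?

Total weighted distance at each candidate:
  Red (15, 17): total = 2585
  Blue (20, 2): total = 2595
  Green (15, 7): total = 1665
Minimum is at Green with total 1665 blocks.

Green, total 1665 blocks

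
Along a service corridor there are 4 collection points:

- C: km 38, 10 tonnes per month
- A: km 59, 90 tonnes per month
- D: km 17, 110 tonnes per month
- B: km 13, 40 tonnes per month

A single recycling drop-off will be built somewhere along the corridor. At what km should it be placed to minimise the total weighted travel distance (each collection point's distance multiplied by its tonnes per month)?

x = 17

For a sum of weighted absolute distances on a line, the optimum is the weighted median (not the mean). Total weight W = 250; half-weight = 125.
Sort by position and accumulate weight:
  km 13 (B, w=40) → cum 40
  km 17 (D, w=110) → cum 150  ≥ 125 → median here
  km 38 (C, w=10) → cum 160
  km 59 (A, w=90) → cum 250
Optimal location: km 17.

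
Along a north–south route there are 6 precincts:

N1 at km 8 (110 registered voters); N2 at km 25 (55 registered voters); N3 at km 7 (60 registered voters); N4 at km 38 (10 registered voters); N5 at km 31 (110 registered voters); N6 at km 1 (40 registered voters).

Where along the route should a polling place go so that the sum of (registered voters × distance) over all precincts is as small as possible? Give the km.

For a sum of weighted absolute distances on a line, the optimum is the weighted median (not the mean). Total weight W = 385; half-weight = 192.5.
Sort by position and accumulate weight:
  km 1 (N6, w=40) → cum 40
  km 7 (N3, w=60) → cum 100
  km 8 (N1, w=110) → cum 210  ≥ 192.5 → median here
  km 25 (N2, w=55) → cum 265
  km 31 (N5, w=110) → cum 375
  km 38 (N4, w=10) → cum 385
Optimal location: km 8.

x = 8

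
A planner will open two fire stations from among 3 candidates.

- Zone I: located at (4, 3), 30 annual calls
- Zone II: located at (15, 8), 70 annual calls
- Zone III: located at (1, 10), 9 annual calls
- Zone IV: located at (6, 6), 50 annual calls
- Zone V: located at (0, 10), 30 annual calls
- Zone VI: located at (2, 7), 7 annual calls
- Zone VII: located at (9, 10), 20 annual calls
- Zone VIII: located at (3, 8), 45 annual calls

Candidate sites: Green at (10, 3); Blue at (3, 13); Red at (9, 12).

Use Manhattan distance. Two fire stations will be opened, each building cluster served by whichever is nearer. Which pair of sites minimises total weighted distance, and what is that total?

Evaluate every pair (each demand assigned to the nearer of the two):
  {Green, Blue}: total = 1889
  {Blue, Red}: total = 2019
  {Green, Red}: total = 2224
Best pair: {Green, Blue} with total 1889.

{Green, Blue}, total 1889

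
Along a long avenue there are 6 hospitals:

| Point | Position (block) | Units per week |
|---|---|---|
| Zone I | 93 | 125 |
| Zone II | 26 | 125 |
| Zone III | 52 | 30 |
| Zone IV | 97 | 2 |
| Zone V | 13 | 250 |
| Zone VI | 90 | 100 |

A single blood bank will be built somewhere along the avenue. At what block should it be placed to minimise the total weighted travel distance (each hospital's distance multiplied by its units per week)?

x = 26

For a sum of weighted absolute distances on a line, the optimum is the weighted median (not the mean). Total weight W = 632; half-weight = 316.
Sort by position and accumulate weight:
  block 13 (Zone V, w=250) → cum 250
  block 26 (Zone II, w=125) → cum 375  ≥ 316 → median here
  block 52 (Zone III, w=30) → cum 405
  block 90 (Zone VI, w=100) → cum 505
  block 93 (Zone I, w=125) → cum 630
  block 97 (Zone IV, w=2) → cum 632
Optimal location: block 26.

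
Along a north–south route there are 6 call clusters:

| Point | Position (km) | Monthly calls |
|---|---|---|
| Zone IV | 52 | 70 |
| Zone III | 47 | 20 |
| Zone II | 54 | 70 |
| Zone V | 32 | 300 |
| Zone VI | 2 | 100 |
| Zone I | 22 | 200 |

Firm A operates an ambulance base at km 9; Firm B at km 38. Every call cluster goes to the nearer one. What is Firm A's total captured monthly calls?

The indifferent point is the midpoint (9+38)/2 = 23.5; call clusters left of it (closer to Firm A at 9) go to Firm A, those right go to Firm B.
  Zone VI at 2 (w=100) → Firm A
  Zone I at 22 (w=200) → Firm A
  Zone V at 32 (w=300) → Firm B
  Zone III at 47 (w=20) → Firm B
  Zone IV at 52 (w=70) → Firm B
  Zone II at 54 (w=70) → Firm B
Firm A captures 300; Firm B captures 460.

300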